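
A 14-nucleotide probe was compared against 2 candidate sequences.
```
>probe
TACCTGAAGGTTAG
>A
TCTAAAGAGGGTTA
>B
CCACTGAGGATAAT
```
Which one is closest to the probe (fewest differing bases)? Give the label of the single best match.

Hamming distances to probe — A: 9; B: 7.
Smallest is B with 7 mismatches.

B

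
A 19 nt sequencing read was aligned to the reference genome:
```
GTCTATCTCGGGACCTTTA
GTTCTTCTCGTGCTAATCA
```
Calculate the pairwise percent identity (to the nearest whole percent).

Mismatches at positions 3, 4, 5, 11, 13, 14, 15, 16, 18 (1-based): 9 of 19.
Identical positions: 10/19 = 52.63% → 53%.

53%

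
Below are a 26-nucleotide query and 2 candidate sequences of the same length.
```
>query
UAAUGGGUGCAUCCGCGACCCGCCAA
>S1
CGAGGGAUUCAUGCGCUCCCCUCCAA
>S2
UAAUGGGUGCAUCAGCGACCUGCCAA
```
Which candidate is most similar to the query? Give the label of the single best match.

S2

Hamming distances to query — S1: 9; S2: 2.
Smallest is S2 with 2 mismatches.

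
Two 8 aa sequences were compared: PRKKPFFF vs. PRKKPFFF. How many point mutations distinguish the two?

0

The two sequences are identical at every position.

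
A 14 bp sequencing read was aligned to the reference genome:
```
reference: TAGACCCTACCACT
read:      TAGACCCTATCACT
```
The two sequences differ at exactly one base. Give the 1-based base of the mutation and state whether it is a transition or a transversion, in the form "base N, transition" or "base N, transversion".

base 10, transition

The sequences differ only at base 10: C→T (pyrimidine→pyrimidine), a transition.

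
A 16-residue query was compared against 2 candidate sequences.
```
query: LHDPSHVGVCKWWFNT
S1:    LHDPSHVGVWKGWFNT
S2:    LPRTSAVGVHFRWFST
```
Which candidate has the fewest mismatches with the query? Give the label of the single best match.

Hamming distances to query — S1: 2; S2: 8.
Smallest is S1 with 2 mismatches.

S1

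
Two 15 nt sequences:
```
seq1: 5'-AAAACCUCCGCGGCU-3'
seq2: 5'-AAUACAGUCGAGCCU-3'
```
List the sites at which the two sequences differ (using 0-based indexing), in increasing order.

2, 5, 6, 7, 10, 12

Differences at site 2 (A→U), site 5 (C→A), site 6 (U→G), site 7 (C→U), site 10 (C→A), site 12 (G→C).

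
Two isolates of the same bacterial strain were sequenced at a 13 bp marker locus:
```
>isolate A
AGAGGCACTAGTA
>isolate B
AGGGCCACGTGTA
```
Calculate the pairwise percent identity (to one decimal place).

69.2%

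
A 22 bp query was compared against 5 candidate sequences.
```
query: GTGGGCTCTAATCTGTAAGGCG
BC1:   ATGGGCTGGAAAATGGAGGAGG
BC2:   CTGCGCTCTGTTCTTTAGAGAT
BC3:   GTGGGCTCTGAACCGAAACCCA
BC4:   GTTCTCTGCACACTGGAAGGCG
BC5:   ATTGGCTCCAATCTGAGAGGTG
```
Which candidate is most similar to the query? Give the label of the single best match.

BC1 differs at 9 sites; BC2 differs at 9 sites; BC3 differs at 7 sites; BC4 differs at 8 sites; BC5 differs at 6 sites. The closest is BC5.

BC5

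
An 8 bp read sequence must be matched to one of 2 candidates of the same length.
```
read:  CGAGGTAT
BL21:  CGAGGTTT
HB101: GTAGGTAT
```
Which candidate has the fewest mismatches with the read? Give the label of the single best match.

BL21 differs at 1 site; HB101 differs at 2 sites. The closest is BL21.

BL21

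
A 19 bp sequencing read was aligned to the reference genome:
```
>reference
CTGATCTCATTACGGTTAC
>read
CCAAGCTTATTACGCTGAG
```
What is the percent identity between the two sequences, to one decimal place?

63.2%

7 positions differ (2, 3, 5, 8, 15, 17, 19), so 12 of 19 match: 12/19 = 63.16%.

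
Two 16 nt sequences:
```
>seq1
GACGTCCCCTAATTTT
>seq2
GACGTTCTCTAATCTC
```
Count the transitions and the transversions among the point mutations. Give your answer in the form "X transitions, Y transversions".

Transitions (purine↔purine or pyrimidine↔pyrimidine): 6 C→T, 8 C→T, 14 T→C, 16 T→C.
Transversions (purine↔pyrimidine): none.

4 transitions, 0 transversions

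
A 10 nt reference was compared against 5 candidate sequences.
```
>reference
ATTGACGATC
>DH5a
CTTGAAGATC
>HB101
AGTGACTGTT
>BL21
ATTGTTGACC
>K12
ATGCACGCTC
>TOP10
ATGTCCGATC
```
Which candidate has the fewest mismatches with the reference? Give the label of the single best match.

DH5a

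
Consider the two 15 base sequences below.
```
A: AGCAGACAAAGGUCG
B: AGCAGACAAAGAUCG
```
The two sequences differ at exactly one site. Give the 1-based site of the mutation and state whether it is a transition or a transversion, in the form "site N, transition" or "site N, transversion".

site 12, transition

The sequences differ only at site 12: G→A (purine→purine), a transition.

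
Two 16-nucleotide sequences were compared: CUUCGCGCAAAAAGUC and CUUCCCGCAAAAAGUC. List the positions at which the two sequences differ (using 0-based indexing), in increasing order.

4

Scanning 0-based: 4: G/C.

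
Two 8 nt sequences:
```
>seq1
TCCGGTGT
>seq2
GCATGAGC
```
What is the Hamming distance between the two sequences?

Mismatches (1-based): base 1: T→G; base 3: C→A; base 4: G→T; base 6: T→A; base 8: T→C.

5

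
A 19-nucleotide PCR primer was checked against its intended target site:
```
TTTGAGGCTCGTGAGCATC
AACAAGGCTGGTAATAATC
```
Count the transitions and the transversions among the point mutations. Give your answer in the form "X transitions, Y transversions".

3 transitions, 5 transversions

Transitions (purine↔purine or pyrimidine↔pyrimidine): 3 T→C, 4 G→A, 13 G→A.
Transversions (purine↔pyrimidine): 1 T→A, 2 T→A, 10 C→G, 15 G→T, 16 C→A.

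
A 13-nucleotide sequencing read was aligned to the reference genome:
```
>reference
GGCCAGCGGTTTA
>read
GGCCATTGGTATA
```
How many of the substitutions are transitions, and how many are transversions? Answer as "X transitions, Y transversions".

Transitions (purine↔purine or pyrimidine↔pyrimidine): 7 C→T.
Transversions (purine↔pyrimidine): 6 G→T, 11 T→A.

1 transition, 2 transversions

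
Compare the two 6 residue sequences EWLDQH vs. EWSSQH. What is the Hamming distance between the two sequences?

2

Comparing position by position, 2 positions differ: 3 (L/S), 4 (D/S).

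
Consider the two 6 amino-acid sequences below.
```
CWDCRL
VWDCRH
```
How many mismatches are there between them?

The sequences differ at positions 1, 6 (1-based) — 2 in total.

2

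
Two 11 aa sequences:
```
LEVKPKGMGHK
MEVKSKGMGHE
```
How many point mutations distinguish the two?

The sequences differ at residues 1, 5, 11 (1-based) — 3 in total.

3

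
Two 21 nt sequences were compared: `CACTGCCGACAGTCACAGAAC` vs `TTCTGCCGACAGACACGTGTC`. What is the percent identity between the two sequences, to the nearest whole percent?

7 positions differ (1, 2, 13, 17, 18, 19, 20), so 14 of 21 match: 14/21 = 66.67%.

67%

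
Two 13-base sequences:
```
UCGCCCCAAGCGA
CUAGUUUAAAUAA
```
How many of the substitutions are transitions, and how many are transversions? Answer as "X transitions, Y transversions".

9 transitions, 1 transversion

Mismatches (1-based):
base 1: U→C (pyrimidine→pyrimidine, transition)
base 2: C→U (pyrimidine→pyrimidine, transition)
base 3: G→A (purine→purine, transition)
base 4: C→G (pyrimidine→purine, transversion)
base 5: C→U (pyrimidine→pyrimidine, transition)
base 6: C→U (pyrimidine→pyrimidine, transition)
base 7: C→U (pyrimidine→pyrimidine, transition)
base 10: G→A (purine→purine, transition)
base 11: C→U (pyrimidine→pyrimidine, transition)
base 12: G→A (purine→purine, transition)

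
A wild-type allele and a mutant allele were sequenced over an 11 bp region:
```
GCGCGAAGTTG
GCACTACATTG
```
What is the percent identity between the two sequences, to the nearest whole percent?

Mismatches at positions 3, 5, 7, 8 (1-based): 4 of 11.
Identical positions: 7/11 = 63.64% → 64%.

64%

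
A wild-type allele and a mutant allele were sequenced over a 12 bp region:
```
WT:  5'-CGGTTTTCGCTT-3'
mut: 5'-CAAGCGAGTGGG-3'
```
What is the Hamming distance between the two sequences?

11

Comparing position by position, 11 bases differ: 2 (G/A), 3 (G/A), 4 (T/G), 5 (T/C), 6 (T/G), 7 (T/A), 8 (C/G), 9 (G/T), 10 (C/G), 11 (T/G), 12 (T/G).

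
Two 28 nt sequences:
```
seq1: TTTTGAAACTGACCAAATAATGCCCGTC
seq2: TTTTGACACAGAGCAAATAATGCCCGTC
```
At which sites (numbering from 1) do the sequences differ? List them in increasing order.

7, 10, 13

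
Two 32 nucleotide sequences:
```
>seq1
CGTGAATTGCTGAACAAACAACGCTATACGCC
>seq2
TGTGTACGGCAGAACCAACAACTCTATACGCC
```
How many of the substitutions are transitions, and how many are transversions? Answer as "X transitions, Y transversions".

2 transitions, 5 transversions

Mismatches (1-based):
position 1: C→T (pyrimidine→pyrimidine, transition)
position 5: A→T (purine→pyrimidine, transversion)
position 7: T→C (pyrimidine→pyrimidine, transition)
position 8: T→G (pyrimidine→purine, transversion)
position 11: T→A (pyrimidine→purine, transversion)
position 16: A→C (purine→pyrimidine, transversion)
position 23: G→T (purine→pyrimidine, transversion)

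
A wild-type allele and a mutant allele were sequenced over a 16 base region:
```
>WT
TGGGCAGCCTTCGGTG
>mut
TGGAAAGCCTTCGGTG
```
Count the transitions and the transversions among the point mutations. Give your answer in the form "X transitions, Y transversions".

Transitions (purine↔purine or pyrimidine↔pyrimidine): 4 G→A.
Transversions (purine↔pyrimidine): 5 C→A.

1 transition, 1 transversion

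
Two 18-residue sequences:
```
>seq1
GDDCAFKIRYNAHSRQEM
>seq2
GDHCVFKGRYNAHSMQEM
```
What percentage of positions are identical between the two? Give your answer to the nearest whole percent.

78%

4 positions differ (3, 5, 8, 15), so 14 of 18 match: 14/18 = 77.78%.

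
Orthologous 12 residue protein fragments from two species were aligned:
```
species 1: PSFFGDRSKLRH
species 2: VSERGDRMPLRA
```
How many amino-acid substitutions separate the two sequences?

6

Mismatches (1-based): position 1: P→V; position 3: F→E; position 4: F→R; position 8: S→M; position 9: K→P; position 12: H→A.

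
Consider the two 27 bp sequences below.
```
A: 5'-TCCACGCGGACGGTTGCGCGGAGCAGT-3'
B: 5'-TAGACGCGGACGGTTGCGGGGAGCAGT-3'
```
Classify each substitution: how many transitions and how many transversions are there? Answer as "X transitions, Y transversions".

Transitions (purine↔purine or pyrimidine↔pyrimidine): none.
Transversions (purine↔pyrimidine): 2 C→A, 3 C→G, 19 C→G.

0 transitions, 3 transversions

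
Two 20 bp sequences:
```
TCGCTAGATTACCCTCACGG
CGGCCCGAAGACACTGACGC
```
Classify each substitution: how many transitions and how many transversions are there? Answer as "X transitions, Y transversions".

2 transitions, 7 transversions

Mismatches (1-based):
base 1: T→C (pyrimidine→pyrimidine, transition)
base 2: C→G (pyrimidine→purine, transversion)
base 5: T→C (pyrimidine→pyrimidine, transition)
base 6: A→C (purine→pyrimidine, transversion)
base 9: T→A (pyrimidine→purine, transversion)
base 10: T→G (pyrimidine→purine, transversion)
base 13: C→A (pyrimidine→purine, transversion)
base 16: C→G (pyrimidine→purine, transversion)
base 20: G→C (purine→pyrimidine, transversion)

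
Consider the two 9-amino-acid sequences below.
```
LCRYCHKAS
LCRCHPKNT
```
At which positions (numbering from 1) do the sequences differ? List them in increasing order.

Differences at position 4 (Y→C), position 5 (C→H), position 6 (H→P), position 8 (A→N), position 9 (S→T).

4, 5, 6, 8, 9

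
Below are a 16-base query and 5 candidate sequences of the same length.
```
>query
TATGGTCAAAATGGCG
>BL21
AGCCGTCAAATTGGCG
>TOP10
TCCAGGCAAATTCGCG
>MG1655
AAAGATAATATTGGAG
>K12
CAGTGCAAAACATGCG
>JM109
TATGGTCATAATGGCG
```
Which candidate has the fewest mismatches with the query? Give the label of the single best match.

Hamming distances to query — BL21: 5; TOP10: 6; MG1655: 7; K12: 8; JM109: 1.
Smallest is JM109 with 1 mismatch.

JM109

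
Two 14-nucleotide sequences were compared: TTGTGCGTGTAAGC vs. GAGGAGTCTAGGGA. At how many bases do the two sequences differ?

12

The sequences differ at bases 1, 2, 4, 5, 6, 7, 8, 9, 10, 11, 12, 14 (1-based) — 12 in total.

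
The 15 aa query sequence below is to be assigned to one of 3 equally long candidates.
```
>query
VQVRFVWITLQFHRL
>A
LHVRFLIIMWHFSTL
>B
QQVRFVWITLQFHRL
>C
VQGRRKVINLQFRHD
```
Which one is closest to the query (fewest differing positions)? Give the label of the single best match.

A differs at 9 positions; B differs at 1 position; C differs at 8 positions. The closest is B.

B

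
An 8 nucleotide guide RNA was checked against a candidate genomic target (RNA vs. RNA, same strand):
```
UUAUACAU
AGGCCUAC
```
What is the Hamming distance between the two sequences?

7

Comparing position by position, 7 bases differ: 1 (U/A), 2 (U/G), 3 (A/G), 4 (U/C), 5 (A/C), 6 (C/U), 8 (U/C).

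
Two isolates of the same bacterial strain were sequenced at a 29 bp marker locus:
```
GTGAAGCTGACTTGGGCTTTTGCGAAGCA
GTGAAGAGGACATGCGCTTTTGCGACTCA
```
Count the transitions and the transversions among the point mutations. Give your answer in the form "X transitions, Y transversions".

0 transitions, 6 transversions

Transitions (purine↔purine or pyrimidine↔pyrimidine): none.
Transversions (purine↔pyrimidine): 7 C→A, 8 T→G, 12 T→A, 15 G→C, 26 A→C, 27 G→T.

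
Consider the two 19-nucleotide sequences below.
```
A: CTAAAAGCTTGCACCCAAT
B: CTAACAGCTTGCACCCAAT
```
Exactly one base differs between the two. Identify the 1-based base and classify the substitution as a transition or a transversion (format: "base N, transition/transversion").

Base 5 changes A→C. A is a purine and C is a pyrimidine, so this is a transversion.

base 5, transversion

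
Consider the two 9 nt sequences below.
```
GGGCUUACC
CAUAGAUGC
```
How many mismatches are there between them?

8

Comparing position by position, 8 sites differ: 1 (G/C), 2 (G/A), 3 (G/U), 4 (C/A), 5 (U/G), 6 (U/A), 7 (A/U), 8 (C/G).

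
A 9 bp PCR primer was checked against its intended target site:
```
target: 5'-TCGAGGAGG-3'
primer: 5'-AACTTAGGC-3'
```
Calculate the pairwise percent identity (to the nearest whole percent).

8 positions differ (1, 2, 3, 4, 5, 6, 7, 9), so 1 of 9 match: 1/9 = 11.11%.

11%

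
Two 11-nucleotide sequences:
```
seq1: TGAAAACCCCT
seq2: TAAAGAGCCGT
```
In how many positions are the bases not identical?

Mismatches (1-based): position 2: G→A; position 5: A→G; position 7: C→G; position 10: C→G.

4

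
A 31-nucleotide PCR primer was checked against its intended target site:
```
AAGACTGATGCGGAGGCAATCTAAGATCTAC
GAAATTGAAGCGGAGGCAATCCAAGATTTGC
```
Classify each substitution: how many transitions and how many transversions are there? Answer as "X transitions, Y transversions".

6 transitions, 1 transversion

Mismatches (1-based):
site 1: A→G (purine→purine, transition)
site 3: G→A (purine→purine, transition)
site 5: C→T (pyrimidine→pyrimidine, transition)
site 9: T→A (pyrimidine→purine, transversion)
site 22: T→C (pyrimidine→pyrimidine, transition)
site 28: C→T (pyrimidine→pyrimidine, transition)
site 30: A→G (purine→purine, transition)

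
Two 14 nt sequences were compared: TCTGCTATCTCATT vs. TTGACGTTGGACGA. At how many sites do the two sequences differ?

Comparing position by position, 11 sites differ: 2 (C/T), 3 (T/G), 4 (G/A), 6 (T/G), 7 (A/T), 9 (C/G), 10 (T/G), 11 (C/A), 12 (A/C), 13 (T/G), 14 (T/A).

11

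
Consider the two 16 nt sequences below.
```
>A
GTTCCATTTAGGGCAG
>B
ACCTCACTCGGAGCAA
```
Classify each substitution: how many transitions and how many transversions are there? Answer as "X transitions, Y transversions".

9 transitions, 0 transversions

Transitions (purine↔purine or pyrimidine↔pyrimidine): 1 G→A, 2 T→C, 3 T→C, 4 C→T, 7 T→C, 9 T→C, 10 A→G, 12 G→A, 16 G→A.
Transversions (purine↔pyrimidine): none.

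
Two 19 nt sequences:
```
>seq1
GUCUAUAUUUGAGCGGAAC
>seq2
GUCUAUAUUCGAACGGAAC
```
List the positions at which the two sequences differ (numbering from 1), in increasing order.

Scanning 1-based: 10: U/C; 13: G/A.

10, 13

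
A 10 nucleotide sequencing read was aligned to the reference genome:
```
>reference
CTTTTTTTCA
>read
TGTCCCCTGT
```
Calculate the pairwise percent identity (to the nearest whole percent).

8 positions differ (1, 2, 4, 5, 6, 7, 9, 10), so 2 of 10 match: 2/10 = 20%.

20%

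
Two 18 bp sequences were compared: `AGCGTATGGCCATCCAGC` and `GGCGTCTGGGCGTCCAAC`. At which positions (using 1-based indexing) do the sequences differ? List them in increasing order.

1, 6, 10, 12, 17

Differences at position 1 (A→G), position 6 (A→C), position 10 (C→G), position 12 (A→G), position 17 (G→A).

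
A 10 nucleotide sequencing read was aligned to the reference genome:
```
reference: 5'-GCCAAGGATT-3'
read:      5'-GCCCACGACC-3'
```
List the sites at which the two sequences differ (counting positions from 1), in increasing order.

Scanning 1-based: 4: A/C; 6: G/C; 9: T/C; 10: T/C.

4, 6, 9, 10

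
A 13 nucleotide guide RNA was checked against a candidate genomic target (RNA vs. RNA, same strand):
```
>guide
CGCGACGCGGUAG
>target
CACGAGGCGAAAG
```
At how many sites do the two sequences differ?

The sequences differ at sites 2, 6, 10, 11 (1-based) — 4 in total.

4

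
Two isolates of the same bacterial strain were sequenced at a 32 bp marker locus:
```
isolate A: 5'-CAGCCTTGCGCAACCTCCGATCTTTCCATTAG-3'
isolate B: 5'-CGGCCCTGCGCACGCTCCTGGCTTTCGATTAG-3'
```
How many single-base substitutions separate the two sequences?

8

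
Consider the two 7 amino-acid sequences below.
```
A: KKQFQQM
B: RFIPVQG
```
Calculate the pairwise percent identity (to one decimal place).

14.3%

Mismatches at positions 1, 2, 3, 4, 5, 7 (1-based): 6 of 7.
Identical positions: 1/7 = 14.29% → 14.3%.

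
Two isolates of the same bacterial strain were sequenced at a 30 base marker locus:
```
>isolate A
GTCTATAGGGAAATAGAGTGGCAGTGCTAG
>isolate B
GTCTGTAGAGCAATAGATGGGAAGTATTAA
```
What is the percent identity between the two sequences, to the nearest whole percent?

9 positions differ (5, 9, 11, 18, 19, 22, 26, 27, 30), so 21 of 30 match: 21/30 = 70%.

70%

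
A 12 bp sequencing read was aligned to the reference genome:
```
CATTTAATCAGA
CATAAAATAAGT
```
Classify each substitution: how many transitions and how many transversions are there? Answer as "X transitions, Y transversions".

0 transitions, 4 transversions

Transitions (purine↔purine or pyrimidine↔pyrimidine): none.
Transversions (purine↔pyrimidine): 4 T→A, 5 T→A, 9 C→A, 12 A→T.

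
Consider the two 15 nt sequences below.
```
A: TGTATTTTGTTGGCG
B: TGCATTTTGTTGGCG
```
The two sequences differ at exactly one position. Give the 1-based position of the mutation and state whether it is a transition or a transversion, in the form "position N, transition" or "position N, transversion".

position 3, transition

Position 3 changes T→C. T is a pyrimidine and C is a pyrimidine, so this is a transition.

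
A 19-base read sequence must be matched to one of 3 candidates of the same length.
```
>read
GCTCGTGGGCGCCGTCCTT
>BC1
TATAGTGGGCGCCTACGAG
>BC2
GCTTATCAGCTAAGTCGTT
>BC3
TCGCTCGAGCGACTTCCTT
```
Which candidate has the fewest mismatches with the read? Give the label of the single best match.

BC3

BC1 differs at 8 sites; BC2 differs at 8 sites; BC3 differs at 7 sites. The closest is BC3.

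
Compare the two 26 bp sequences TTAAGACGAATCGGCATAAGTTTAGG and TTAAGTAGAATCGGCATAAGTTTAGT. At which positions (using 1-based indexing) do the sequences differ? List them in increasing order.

6, 7, 26

Scanning 1-based: 6: A/T; 7: C/A; 26: G/T.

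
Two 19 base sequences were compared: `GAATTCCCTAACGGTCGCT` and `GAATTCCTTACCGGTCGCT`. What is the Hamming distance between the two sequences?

2

Mismatches (1-based): position 8: C→T; position 11: A→C.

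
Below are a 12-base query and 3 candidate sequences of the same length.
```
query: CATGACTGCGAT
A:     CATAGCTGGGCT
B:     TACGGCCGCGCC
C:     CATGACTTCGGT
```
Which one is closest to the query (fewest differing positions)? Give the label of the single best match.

C

A differs at 4 positions; B differs at 6 positions; C differs at 2 positions. The closest is C.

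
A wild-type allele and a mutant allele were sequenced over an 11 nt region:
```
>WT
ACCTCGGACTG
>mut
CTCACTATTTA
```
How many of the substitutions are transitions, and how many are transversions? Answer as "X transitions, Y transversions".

4 transitions, 4 transversions

Mismatches (1-based):
site 1: A→C (purine→pyrimidine, transversion)
site 2: C→T (pyrimidine→pyrimidine, transition)
site 4: T→A (pyrimidine→purine, transversion)
site 6: G→T (purine→pyrimidine, transversion)
site 7: G→A (purine→purine, transition)
site 8: A→T (purine→pyrimidine, transversion)
site 9: C→T (pyrimidine→pyrimidine, transition)
site 11: G→A (purine→purine, transition)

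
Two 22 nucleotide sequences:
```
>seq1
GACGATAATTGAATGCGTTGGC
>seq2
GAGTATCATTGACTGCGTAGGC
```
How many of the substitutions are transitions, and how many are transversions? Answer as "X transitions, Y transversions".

0 transitions, 5 transversions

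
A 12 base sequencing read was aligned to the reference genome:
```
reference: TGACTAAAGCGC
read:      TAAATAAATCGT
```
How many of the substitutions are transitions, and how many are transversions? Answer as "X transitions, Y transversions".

2 transitions, 2 transversions

Transitions (purine↔purine or pyrimidine↔pyrimidine): 2 G→A, 12 C→T.
Transversions (purine↔pyrimidine): 4 C→A, 9 G→T.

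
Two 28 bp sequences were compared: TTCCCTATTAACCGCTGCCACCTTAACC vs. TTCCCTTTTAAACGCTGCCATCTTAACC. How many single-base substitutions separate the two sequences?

Comparing position by position, 3 sites differ: 7 (A/T), 12 (C/A), 21 (C/T).

3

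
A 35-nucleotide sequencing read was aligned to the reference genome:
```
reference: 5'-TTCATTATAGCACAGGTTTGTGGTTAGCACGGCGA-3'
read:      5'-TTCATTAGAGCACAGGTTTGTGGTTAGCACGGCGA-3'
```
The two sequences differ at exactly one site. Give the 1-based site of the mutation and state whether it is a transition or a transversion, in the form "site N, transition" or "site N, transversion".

Site 8 changes T→G. T is a pyrimidine and G is a purine, so this is a transversion.

site 8, transversion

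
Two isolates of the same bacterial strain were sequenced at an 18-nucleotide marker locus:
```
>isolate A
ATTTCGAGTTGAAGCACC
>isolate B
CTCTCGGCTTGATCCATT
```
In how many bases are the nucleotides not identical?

Comparing position by position, 8 bases differ: 1 (A/C), 3 (T/C), 7 (A/G), 8 (G/C), 13 (A/T), 14 (G/C), 17 (C/T), 18 (C/T).

8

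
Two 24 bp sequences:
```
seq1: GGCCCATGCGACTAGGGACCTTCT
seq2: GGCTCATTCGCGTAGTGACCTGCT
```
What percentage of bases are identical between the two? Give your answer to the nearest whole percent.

6 positions differ (4, 8, 11, 12, 16, 22), so 18 of 24 match: 18/24 = 75%.

75%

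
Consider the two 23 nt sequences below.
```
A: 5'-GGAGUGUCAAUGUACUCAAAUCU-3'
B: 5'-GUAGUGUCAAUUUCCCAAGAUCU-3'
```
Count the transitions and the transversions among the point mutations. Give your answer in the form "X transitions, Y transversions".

Mismatches (1-based):
position 2: G→U (purine→pyrimidine, transversion)
position 12: G→U (purine→pyrimidine, transversion)
position 14: A→C (purine→pyrimidine, transversion)
position 16: U→C (pyrimidine→pyrimidine, transition)
position 17: C→A (pyrimidine→purine, transversion)
position 19: A→G (purine→purine, transition)

2 transitions, 4 transversions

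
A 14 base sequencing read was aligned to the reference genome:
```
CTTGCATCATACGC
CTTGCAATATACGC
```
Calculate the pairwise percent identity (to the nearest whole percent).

86%

2 positions differ (7, 8), so 12 of 14 match: 12/14 = 85.71%.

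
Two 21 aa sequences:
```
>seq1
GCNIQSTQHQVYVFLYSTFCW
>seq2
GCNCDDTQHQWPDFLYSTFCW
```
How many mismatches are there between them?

The sequences differ at positions 4, 5, 6, 11, 12, 13 (1-based) — 6 in total.

6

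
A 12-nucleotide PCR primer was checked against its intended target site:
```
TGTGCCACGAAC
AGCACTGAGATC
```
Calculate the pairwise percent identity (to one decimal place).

Mismatches at positions 1, 3, 4, 6, 7, 8, 11 (1-based): 7 of 12.
Identical positions: 5/12 = 41.67% → 41.7%.

41.7%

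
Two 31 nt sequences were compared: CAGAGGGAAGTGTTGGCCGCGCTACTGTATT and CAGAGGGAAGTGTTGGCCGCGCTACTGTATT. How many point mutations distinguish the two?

No positions differ; the sequences are identical.

0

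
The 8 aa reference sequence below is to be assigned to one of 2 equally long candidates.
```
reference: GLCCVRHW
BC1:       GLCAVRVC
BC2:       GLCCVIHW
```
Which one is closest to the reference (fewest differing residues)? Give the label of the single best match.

BC2

BC1 differs at 3 residues; BC2 differs at 1 residue. The closest is BC2.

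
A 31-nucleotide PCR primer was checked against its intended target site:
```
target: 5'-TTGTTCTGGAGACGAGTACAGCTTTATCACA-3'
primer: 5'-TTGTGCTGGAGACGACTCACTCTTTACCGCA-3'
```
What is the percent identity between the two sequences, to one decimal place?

74.2%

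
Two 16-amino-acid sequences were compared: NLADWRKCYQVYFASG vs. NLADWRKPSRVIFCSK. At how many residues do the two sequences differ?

Mismatches (1-based): residue 8: C→P; residue 9: Y→S; residue 10: Q→R; residue 12: Y→I; residue 14: A→C; residue 16: G→K.

6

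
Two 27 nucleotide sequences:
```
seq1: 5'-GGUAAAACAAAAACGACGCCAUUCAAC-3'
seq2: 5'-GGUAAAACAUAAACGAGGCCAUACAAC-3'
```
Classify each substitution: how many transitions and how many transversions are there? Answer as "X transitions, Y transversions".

0 transitions, 3 transversions

Transitions (purine↔purine or pyrimidine↔pyrimidine): none.
Transversions (purine↔pyrimidine): 10 A→U, 17 C→G, 23 U→A.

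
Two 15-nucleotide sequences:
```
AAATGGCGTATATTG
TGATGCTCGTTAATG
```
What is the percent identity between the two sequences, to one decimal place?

46.7%

8 positions differ (1, 2, 6, 7, 8, 9, 10, 13), so 7 of 15 match: 7/15 = 46.67%.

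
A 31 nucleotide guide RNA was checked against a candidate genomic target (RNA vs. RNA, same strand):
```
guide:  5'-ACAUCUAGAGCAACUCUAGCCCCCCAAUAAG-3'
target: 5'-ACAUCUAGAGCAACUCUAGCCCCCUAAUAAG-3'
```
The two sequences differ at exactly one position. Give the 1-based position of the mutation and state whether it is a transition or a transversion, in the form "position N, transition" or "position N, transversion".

position 25, transition

Position 25 changes C→U. C is a pyrimidine and U is a pyrimidine, so this is a transition.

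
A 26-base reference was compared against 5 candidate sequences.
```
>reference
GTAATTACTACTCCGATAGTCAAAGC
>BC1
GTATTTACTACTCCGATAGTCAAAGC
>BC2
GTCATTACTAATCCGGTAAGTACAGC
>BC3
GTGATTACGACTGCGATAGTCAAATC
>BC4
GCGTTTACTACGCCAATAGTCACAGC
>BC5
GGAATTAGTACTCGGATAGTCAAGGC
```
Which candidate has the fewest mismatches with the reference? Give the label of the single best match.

BC1

Hamming distances to reference — BC1: 1; BC2: 7; BC3: 4; BC4: 6; BC5: 4.
Smallest is BC1 with 1 mismatch.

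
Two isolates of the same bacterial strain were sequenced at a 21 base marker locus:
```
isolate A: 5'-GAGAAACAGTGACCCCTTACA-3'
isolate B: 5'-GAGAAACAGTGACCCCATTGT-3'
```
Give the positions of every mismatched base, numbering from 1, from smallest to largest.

17, 19, 20, 21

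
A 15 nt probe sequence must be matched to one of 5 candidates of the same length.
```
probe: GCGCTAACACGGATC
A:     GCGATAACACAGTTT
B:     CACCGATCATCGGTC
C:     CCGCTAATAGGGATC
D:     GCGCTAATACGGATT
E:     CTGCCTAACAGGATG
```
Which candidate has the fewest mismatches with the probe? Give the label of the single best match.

D

Hamming distances to probe — A: 4; B: 8; C: 3; D: 2; E: 8.
Smallest is D with 2 mismatches.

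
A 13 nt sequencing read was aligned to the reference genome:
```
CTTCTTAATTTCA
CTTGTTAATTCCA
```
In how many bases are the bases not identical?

2

Mismatches (1-based): base 4: C→G; base 11: T→C.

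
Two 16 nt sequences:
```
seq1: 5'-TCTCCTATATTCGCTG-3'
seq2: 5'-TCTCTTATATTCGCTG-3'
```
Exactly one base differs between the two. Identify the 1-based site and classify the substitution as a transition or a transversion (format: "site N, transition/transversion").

Site 5 changes C→T. C is a pyrimidine and T is a pyrimidine, so this is a transition.

site 5, transition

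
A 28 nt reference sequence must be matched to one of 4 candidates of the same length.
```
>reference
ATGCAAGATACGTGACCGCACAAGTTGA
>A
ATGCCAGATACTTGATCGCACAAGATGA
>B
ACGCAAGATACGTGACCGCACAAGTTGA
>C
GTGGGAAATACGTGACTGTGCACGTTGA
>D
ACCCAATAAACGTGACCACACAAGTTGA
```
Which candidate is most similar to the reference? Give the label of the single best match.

A differs at 4 positions; B differs at 1 position; C differs at 8 positions; D differs at 5 positions. The closest is B.

B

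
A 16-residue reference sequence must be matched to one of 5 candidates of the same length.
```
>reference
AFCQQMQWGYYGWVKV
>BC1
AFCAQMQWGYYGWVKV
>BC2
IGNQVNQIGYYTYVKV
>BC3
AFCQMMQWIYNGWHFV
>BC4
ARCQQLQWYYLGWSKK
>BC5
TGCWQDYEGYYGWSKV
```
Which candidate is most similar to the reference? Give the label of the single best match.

BC1 differs at 1 residue; BC2 differs at 8 residues; BC3 differs at 5 residues; BC4 differs at 6 residues; BC5 differs at 7 residues. The closest is BC1.

BC1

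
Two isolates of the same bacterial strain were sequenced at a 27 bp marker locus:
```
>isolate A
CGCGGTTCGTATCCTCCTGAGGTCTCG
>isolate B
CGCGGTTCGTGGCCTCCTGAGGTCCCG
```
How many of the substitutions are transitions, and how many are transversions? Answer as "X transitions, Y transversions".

Mismatches (1-based):
base 11: A→G (purine→purine, transition)
base 12: T→G (pyrimidine→purine, transversion)
base 25: T→C (pyrimidine→pyrimidine, transition)

2 transitions, 1 transversion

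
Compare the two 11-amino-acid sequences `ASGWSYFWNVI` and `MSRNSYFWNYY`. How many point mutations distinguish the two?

Mismatches (1-based): residue 1: A→M; residue 3: G→R; residue 4: W→N; residue 10: V→Y; residue 11: I→Y.

5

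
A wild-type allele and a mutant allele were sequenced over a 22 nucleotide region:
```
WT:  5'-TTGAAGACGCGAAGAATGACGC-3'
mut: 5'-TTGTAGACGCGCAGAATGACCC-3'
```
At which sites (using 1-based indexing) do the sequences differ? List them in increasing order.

4, 12, 21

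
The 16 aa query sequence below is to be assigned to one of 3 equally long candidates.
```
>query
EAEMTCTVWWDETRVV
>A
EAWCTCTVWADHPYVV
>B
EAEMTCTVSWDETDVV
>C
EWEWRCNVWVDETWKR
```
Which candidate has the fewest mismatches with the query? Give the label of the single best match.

B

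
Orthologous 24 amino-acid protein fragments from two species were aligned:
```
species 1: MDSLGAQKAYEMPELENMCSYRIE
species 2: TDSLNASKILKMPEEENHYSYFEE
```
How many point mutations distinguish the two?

11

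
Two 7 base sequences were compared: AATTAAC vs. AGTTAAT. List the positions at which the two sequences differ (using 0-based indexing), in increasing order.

1, 6

Differences at position 1 (A→G), position 6 (C→T).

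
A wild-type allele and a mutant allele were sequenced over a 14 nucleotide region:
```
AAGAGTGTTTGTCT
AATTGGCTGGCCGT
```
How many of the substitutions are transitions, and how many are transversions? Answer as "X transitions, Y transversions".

Transitions (purine↔purine or pyrimidine↔pyrimidine): 12 T→C.
Transversions (purine↔pyrimidine): 3 G→T, 4 A→T, 6 T→G, 7 G→C, 9 T→G, 10 T→G, 11 G→C, 13 C→G.

1 transition, 8 transversions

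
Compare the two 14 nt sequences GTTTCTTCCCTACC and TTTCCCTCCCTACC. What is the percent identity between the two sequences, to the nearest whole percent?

Mismatches at positions 1, 4, 6 (1-based): 3 of 14.
Identical positions: 11/14 = 78.57% → 79%.

79%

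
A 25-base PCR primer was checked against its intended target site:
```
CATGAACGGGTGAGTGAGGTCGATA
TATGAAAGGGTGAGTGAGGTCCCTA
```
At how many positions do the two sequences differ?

Comparing position by position, 4 positions differ: 1 (C/T), 7 (C/A), 22 (G/C), 23 (A/C).

4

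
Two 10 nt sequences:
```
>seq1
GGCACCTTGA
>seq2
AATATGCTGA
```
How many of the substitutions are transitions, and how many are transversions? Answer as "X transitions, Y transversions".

Transitions (purine↔purine or pyrimidine↔pyrimidine): 1 G→A, 2 G→A, 3 C→T, 5 C→T, 7 T→C.
Transversions (purine↔pyrimidine): 6 C→G.

5 transitions, 1 transversion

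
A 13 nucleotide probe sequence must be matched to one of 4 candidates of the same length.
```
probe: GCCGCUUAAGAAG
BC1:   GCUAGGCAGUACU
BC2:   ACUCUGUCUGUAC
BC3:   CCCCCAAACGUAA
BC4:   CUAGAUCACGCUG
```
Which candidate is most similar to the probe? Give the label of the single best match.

BC3

BC1 differs at 9 bases; BC2 differs at 9 bases; BC3 differs at 7 bases; BC4 differs at 8 bases. The closest is BC3.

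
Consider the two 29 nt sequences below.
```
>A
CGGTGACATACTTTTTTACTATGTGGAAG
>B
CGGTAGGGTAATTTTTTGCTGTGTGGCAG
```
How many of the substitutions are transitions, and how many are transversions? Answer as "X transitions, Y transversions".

5 transitions, 3 transversions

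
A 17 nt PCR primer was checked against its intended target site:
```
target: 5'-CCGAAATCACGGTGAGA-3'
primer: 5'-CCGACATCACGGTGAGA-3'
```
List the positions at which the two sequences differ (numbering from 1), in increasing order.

Differences at position 5 (A→C).

5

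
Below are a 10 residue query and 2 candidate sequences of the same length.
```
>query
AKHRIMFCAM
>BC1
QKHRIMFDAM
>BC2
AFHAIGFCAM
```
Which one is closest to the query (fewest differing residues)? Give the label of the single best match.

BC1 differs at 2 residues; BC2 differs at 3 residues. The closest is BC1.

BC1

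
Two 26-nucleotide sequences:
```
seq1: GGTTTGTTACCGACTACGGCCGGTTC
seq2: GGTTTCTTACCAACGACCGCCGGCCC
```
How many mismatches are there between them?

Mismatches (1-based): position 6: G→C; position 12: G→A; position 15: T→G; position 18: G→C; position 24: T→C; position 25: T→C.

6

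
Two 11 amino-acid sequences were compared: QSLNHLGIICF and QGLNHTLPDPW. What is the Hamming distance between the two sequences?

7

The sequences differ at residues 2, 6, 7, 8, 9, 10, 11 (1-based) — 7 in total.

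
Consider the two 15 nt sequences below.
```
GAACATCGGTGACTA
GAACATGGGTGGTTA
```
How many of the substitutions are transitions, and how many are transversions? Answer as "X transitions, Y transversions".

Transitions (purine↔purine or pyrimidine↔pyrimidine): 12 A→G, 13 C→T.
Transversions (purine↔pyrimidine): 7 C→G.

2 transitions, 1 transversion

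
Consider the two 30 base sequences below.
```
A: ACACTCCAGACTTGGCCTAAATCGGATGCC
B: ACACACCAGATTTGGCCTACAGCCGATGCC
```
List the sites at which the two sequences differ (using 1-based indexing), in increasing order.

Scanning 1-based: 5: T/A; 11: C/T; 20: A/C; 22: T/G; 24: G/C.

5, 11, 20, 22, 24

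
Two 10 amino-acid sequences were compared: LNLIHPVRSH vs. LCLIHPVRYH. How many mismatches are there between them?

The sequences differ at residues 2, 9 (1-based) — 2 in total.

2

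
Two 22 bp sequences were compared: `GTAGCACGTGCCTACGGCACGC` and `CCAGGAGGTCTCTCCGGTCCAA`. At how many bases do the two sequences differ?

11

Comparing position by position, 11 bases differ: 1 (G/C), 2 (T/C), 5 (C/G), 7 (C/G), 10 (G/C), 11 (C/T), 14 (A/C), 18 (C/T), 19 (A/C), 21 (G/A), 22 (C/A).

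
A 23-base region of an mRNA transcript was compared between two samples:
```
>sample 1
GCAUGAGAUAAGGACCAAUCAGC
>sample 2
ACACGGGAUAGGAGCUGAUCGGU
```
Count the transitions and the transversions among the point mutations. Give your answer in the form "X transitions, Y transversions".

10 transitions, 0 transversions

Mismatches (1-based):
base 1: G→A (purine→purine, transition)
base 4: U→C (pyrimidine→pyrimidine, transition)
base 6: A→G (purine→purine, transition)
base 11: A→G (purine→purine, transition)
base 13: G→A (purine→purine, transition)
base 14: A→G (purine→purine, transition)
base 16: C→U (pyrimidine→pyrimidine, transition)
base 17: A→G (purine→purine, transition)
base 21: A→G (purine→purine, transition)
base 23: C→U (pyrimidine→pyrimidine, transition)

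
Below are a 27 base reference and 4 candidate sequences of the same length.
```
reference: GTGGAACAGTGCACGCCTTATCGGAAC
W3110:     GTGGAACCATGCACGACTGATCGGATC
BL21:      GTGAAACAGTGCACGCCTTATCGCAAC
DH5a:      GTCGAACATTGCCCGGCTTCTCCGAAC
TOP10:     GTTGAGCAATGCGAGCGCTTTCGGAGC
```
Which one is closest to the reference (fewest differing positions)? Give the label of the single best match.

Hamming distances to reference — W3110: 5; BL21: 2; DH5a: 6; TOP10: 9.
Smallest is BL21 with 2 mismatches.

BL21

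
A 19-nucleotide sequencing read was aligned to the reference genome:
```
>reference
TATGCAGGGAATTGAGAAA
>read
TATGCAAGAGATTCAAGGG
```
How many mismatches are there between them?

8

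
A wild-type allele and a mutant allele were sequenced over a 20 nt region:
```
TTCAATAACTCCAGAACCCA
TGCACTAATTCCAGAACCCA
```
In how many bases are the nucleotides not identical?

3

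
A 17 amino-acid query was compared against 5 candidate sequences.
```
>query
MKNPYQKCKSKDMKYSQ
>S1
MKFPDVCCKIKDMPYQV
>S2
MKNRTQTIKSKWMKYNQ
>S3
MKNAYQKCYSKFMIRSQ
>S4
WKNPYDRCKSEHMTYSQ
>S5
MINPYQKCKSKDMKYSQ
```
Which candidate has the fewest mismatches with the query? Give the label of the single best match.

S5

S1 differs at 8 residues; S2 differs at 6 residues; S3 differs at 5 residues; S4 differs at 6 residues; S5 differs at 1 residue. The closest is S5.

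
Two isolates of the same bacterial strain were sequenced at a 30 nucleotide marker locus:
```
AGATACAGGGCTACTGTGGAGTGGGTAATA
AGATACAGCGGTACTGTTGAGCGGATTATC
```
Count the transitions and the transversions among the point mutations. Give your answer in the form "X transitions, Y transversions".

Mismatches (1-based):
site 9: G→C (purine→pyrimidine, transversion)
site 11: C→G (pyrimidine→purine, transversion)
site 18: G→T (purine→pyrimidine, transversion)
site 22: T→C (pyrimidine→pyrimidine, transition)
site 25: G→A (purine→purine, transition)
site 27: A→T (purine→pyrimidine, transversion)
site 30: A→C (purine→pyrimidine, transversion)

2 transitions, 5 transversions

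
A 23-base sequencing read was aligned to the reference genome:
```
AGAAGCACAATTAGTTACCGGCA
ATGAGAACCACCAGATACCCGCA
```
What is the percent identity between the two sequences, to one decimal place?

65.2%

8 positions differ (2, 3, 6, 9, 11, 12, 15, 20), so 15 of 23 match: 15/23 = 65.22%.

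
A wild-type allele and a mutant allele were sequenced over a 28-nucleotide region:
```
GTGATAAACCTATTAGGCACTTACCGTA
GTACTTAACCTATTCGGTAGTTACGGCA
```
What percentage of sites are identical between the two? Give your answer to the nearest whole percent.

71%

8 positions differ (3, 4, 6, 15, 18, 20, 25, 27), so 20 of 28 match: 20/28 = 71.43%.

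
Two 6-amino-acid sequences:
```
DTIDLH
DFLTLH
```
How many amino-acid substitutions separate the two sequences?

3

Comparing position by position, 3 positions differ: 2 (T/F), 3 (I/L), 4 (D/T).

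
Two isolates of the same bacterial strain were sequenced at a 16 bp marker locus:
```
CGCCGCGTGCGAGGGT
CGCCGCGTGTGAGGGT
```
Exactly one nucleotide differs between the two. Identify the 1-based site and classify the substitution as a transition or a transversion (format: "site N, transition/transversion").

site 10, transition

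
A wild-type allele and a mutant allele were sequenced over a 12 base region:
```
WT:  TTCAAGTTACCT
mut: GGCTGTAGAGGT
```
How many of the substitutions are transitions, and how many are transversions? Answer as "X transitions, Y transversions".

1 transition, 8 transversions

Mismatches (1-based):
site 1: T→G (pyrimidine→purine, transversion)
site 2: T→G (pyrimidine→purine, transversion)
site 4: A→T (purine→pyrimidine, transversion)
site 5: A→G (purine→purine, transition)
site 6: G→T (purine→pyrimidine, transversion)
site 7: T→A (pyrimidine→purine, transversion)
site 8: T→G (pyrimidine→purine, transversion)
site 10: C→G (pyrimidine→purine, transversion)
site 11: C→G (pyrimidine→purine, transversion)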